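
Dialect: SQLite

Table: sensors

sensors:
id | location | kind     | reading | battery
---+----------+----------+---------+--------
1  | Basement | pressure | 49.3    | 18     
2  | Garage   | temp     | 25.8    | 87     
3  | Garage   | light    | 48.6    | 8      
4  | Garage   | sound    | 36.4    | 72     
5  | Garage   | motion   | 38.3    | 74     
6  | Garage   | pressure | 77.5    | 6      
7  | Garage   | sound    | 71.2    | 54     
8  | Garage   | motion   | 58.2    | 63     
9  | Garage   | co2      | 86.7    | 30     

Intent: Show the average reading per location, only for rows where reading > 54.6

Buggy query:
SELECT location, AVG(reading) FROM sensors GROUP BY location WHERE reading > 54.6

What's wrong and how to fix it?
Bug: Row-level WHERE must come before GROUP BY in the clause order

Fix: Move the WHERE clause before GROUP BY

Corrected query:
SELECT location, AVG(reading) FROM sensors WHERE reading > 54.6 GROUP BY location

Result:
location | AVG(reading)
---------+-------------
Garage   | 73.4        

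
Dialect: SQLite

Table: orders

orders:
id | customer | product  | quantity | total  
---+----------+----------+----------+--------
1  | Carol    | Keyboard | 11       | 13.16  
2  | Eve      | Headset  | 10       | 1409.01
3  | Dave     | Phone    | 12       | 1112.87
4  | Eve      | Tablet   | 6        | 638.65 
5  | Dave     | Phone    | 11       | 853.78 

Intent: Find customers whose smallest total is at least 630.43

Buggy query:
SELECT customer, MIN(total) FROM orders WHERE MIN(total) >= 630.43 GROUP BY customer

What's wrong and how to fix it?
Bug: Aggregates like MIN are computed per group after WHERE runs

Fix: Replace WHERE with HAVING after the GROUP BY

Corrected query:
SELECT customer, MIN(total) FROM orders GROUP BY customer HAVING MIN(total) >= 630.43

Result:
customer | MIN(total)
---------+-----------
Dave     | 853.78    
Eve      | 638.65    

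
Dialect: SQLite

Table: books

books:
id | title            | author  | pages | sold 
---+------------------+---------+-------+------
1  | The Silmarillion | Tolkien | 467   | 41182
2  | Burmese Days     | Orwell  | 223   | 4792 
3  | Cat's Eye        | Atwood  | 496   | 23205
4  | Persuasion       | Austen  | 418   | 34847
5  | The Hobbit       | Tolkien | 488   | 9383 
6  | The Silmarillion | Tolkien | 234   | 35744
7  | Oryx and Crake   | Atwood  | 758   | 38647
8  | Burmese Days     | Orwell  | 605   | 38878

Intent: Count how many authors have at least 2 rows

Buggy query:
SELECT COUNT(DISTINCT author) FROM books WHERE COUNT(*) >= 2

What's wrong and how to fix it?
Bug: COUNT(*) cannot appear in WHERE; the per-group count doesn't exist yet

Fix: Group first with HAVING COUNT(*) >= 2, then COUNT the resulting groups

Corrected query:
SELECT COUNT(*) FROM (SELECT author FROM books GROUP BY author HAVING COUNT(*) >= 2)

Result:
COUNT(*)
--------
3       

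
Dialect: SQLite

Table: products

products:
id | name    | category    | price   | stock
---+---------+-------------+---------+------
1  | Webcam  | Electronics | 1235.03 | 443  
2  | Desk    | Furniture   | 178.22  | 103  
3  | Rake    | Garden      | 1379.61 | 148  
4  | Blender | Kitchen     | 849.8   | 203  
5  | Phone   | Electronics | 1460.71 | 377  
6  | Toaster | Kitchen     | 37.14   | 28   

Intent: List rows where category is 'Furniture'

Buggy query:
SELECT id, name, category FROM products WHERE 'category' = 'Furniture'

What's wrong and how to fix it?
Bug: Single quotes denote string literals in SQL; the column name is being compared as a constant string

Fix: Remove the quotes around the column name (or use double quotes for an identifier)

Corrected query:
SELECT id, name, category FROM products WHERE category = 'Furniture'

Result:
id | name | category 
---+------+----------
2  | Desk | Furniture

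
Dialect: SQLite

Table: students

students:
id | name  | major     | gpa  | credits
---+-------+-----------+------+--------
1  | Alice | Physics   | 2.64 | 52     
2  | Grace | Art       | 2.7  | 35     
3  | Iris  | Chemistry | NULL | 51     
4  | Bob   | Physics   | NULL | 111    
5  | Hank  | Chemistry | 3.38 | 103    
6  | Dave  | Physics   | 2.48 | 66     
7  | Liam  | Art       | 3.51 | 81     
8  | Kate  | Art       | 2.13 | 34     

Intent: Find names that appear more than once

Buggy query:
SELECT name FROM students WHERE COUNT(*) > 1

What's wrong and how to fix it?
Bug: COUNT(*) is an aggregate and cannot be used in WHERE

Fix: Group first, then use HAVING for the count condition

Corrected query:
SELECT name FROM students GROUP BY name HAVING COUNT(*) > 1

Result:
(no rows)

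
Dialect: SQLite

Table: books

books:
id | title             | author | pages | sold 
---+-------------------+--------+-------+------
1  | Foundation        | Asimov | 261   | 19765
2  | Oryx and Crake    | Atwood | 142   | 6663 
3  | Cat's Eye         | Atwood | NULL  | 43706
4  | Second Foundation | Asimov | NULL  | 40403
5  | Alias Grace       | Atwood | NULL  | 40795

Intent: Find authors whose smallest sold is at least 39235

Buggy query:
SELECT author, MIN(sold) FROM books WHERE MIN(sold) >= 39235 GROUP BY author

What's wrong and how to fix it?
Bug: Aggregates like MIN are computed per group after WHERE runs

Fix: Use HAVING for the per-group MIN condition

Corrected query:
SELECT author, MIN(sold) FROM books GROUP BY author HAVING MIN(sold) >= 39235

Result:
(no rows)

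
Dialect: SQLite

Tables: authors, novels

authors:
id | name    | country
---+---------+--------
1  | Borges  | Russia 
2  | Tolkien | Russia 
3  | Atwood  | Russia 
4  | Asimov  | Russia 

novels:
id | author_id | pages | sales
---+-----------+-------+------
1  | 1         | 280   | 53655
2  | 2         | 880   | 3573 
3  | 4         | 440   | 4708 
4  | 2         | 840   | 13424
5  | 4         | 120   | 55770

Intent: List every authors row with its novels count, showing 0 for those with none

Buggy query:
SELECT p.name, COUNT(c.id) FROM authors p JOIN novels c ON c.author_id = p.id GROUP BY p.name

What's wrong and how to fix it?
Bug: INNER JOIN drops authors rows that have no matching novels rows

Fix: Use LEFT JOIN so parents without children still appear (COUNT(c.id) gives 0)

Corrected query:
SELECT p.name, COUNT(c.id) FROM authors p LEFT JOIN novels c ON c.author_id = p.id GROUP BY p.name

Result:
name    | COUNT(c.id)
--------+------------
Asimov  | 2          
Atwood  | 0          
Borges  | 1          
Tolkien | 2          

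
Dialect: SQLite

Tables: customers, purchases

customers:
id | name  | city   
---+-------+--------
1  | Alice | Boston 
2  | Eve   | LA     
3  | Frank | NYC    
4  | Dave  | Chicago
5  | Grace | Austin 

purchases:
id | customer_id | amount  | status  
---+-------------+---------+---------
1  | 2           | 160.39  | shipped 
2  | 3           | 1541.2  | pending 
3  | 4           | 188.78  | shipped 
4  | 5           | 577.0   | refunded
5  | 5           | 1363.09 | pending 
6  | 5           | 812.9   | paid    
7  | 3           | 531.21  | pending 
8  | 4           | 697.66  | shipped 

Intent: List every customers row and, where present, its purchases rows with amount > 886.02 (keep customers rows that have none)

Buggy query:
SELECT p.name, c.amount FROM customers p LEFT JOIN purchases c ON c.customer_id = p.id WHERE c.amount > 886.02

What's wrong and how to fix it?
Bug: Filtering c.amount in WHERE discards the NULL rows produced by LEFT JOIN, turning it into an inner join

Fix: Put 'c.amount > 886.02' in the JOIN's ON clause instead of WHERE

Corrected query:
SELECT p.name, c.amount FROM customers p LEFT JOIN purchases c ON c.customer_id = p.id AND c.amount > 886.02

Result:
name  | amount 
------+--------
Alice | NULL   
Eve   | NULL   
Frank | 1541.2 
Dave  | NULL   
Grace | 1363.09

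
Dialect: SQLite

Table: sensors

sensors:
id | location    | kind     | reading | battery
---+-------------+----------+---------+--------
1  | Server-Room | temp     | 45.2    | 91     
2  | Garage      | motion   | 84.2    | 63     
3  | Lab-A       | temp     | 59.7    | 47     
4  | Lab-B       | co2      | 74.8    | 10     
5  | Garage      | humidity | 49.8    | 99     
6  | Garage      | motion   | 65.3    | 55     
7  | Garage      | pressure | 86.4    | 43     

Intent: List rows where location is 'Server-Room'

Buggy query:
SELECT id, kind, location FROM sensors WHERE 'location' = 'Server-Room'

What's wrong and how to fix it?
Bug: Single quotes denote string literals in SQL; the column name is being compared as a constant string

Fix: Remove the quotes around the column name (or use double quotes for an identifier)

Corrected query:
SELECT id, kind, location FROM sensors WHERE location = 'Server-Room'

Result:
id | kind | location   
---+------+------------
1  | temp | Server-Room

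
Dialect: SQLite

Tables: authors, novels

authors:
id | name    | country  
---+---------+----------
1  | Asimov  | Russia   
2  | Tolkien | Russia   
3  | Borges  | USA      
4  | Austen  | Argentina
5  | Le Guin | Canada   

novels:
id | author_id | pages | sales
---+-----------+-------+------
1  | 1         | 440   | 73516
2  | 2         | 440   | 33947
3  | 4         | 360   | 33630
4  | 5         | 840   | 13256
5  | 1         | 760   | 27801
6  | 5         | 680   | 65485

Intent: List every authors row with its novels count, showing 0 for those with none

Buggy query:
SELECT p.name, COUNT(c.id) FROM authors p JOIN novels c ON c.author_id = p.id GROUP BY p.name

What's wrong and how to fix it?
Bug: An inner join excludes parents with zero children

Fix: Switch to LEFT JOIN to retain unmatched parent rows

Corrected query:
SELECT p.name, COUNT(c.id) FROM authors p LEFT JOIN novels c ON c.author_id = p.id GROUP BY p.name

Result:
name    | COUNT(c.id)
--------+------------
Asimov  | 2          
Austen  | 1          
Borges  | 0          
Le Guin | 2          
Tolkien | 1          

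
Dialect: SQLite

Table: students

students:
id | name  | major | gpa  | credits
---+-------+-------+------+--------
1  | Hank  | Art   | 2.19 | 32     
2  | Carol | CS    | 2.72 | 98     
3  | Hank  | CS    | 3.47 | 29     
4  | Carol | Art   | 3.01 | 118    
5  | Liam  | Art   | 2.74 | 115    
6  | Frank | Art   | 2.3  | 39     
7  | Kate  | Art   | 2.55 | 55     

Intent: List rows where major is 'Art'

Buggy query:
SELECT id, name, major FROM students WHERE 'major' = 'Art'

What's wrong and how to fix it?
Bug: Single quotes denote string literals in SQL; the column name is being compared as a constant string

Fix: Reference the column as major without single quotes

Corrected query:
SELECT id, name, major FROM students WHERE major = 'Art'

Result:
id | name  | major
---+-------+------
1  | Hank  | Art  
4  | Carol | Art  
5  | Liam  | Art  
6  | Frank | Art  
7  | Kate  | Art  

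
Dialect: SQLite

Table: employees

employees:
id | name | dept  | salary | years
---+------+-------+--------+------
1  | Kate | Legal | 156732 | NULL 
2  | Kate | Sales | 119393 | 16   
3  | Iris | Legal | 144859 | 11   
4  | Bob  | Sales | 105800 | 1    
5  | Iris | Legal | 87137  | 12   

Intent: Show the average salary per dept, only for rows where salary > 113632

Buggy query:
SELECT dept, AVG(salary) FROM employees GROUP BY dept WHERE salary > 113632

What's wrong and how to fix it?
Bug: WHERE cannot follow GROUP BY

Fix: Move the WHERE clause before GROUP BY

Corrected query:
SELECT dept, AVG(salary) FROM employees WHERE salary > 113632 GROUP BY dept

Result:
dept  | AVG(salary)
------+------------
Legal | 150795.5   
Sales | 119393     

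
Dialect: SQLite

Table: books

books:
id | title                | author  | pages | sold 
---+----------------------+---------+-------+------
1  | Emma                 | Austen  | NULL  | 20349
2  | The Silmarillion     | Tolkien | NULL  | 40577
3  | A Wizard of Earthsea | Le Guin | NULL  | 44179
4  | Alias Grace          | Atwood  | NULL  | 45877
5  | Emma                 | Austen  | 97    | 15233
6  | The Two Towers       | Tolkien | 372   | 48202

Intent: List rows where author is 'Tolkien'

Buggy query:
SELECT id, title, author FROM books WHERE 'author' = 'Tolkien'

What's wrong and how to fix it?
Bug: Single quotes denote string literals in SQL; the column name is being compared as a constant string

Fix: Reference the column as author without single quotes

Corrected query:
SELECT id, title, author FROM books WHERE author = 'Tolkien'

Result:
id | title            | author 
---+------------------+--------
2  | The Silmarillion | Tolkien
6  | The Two Towers   | Tolkien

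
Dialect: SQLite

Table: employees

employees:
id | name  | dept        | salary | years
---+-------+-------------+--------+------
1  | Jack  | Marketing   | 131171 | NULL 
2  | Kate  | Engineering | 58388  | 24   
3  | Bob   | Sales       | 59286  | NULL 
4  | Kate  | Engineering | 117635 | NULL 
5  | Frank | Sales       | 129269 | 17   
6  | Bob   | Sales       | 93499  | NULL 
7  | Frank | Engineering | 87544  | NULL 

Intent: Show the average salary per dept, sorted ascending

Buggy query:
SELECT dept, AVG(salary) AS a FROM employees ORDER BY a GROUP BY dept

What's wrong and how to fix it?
Bug: GROUP BY must precede ORDER BY

Fix: Move ORDER BY to the end, after GROUP BY

Corrected query:
SELECT dept, AVG(salary) AS a FROM employees GROUP BY dept ORDER BY a

Result:
dept        | a           
------------+-------------
Engineering | 87855.666667
Sales       | 94018       
Marketing   | 131171      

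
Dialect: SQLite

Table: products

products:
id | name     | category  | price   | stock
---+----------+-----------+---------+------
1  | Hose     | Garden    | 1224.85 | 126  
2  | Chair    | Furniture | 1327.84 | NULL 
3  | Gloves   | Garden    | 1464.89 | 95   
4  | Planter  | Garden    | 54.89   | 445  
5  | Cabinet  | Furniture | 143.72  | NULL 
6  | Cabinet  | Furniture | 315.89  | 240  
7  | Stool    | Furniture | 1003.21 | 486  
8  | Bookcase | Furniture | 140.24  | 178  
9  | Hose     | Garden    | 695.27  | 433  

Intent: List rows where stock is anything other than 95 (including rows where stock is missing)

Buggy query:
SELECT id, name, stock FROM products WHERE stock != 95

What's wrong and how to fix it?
Bug: 'stock != 95' is unknown when stock is NULL, so NULL rows are silently excluded

Fix: Add an explicit OR stock IS NULL to include the missing-value rows

Corrected query:
SELECT id, name, stock FROM products WHERE stock != 95 OR stock IS NULL

Result:
id | name     | stock
---+----------+------
1  | Hose     | 126  
2  | Chair    | NULL 
4  | Planter  | 445  
5  | Cabinet  | NULL 
6  | Cabinet  | 240  
7  | Stool    | 486  
8  | Bookcase | 178  
9  | Hose     | 433  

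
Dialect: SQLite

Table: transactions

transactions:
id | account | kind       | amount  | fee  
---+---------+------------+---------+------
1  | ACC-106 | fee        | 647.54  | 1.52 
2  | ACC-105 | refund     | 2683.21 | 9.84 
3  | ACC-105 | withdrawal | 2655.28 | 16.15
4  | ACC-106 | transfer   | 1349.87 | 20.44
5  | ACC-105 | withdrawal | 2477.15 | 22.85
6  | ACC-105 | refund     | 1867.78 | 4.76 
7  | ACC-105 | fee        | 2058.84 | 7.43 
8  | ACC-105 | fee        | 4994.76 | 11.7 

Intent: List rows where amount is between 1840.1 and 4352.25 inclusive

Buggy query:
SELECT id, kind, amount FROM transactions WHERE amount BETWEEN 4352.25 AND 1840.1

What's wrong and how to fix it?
Bug: BETWEEN expects the lower bound first; with 4352.25 AND 1840.1 the range is empty

Fix: Write BETWEEN 1840.1 AND 4352.25

Corrected query:
SELECT id, kind, amount FROM transactions WHERE amount BETWEEN 1840.1 AND 4352.25

Result:
id | kind       | amount 
---+------------+--------
2  | refund     | 2683.21
3  | withdrawal | 2655.28
5  | withdrawal | 2477.15
6  | refund     | 1867.78
7  | fee        | 2058.84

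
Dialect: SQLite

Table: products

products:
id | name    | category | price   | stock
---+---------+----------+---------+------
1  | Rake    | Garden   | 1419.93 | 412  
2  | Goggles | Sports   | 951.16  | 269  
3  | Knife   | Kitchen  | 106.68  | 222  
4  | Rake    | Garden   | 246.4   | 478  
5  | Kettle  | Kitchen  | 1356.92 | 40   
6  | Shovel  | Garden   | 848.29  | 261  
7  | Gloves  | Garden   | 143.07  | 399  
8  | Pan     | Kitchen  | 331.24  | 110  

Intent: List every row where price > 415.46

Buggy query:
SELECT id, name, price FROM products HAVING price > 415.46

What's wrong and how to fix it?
Bug: This is a non-aggregate query (no GROUP BY, no aggregates), so in SQLite the HAVING clause is invalid here; a row-level condition belongs in WHERE

Fix: Replace HAVING with WHERE since the condition applies to individual rows

Corrected query:
SELECT id, name, price FROM products WHERE price > 415.46

Result:
id | name    | price  
---+---------+--------
1  | Rake    | 1419.93
2  | Goggles | 951.16 
5  | Kettle  | 1356.92
6  | Shovel  | 848.29 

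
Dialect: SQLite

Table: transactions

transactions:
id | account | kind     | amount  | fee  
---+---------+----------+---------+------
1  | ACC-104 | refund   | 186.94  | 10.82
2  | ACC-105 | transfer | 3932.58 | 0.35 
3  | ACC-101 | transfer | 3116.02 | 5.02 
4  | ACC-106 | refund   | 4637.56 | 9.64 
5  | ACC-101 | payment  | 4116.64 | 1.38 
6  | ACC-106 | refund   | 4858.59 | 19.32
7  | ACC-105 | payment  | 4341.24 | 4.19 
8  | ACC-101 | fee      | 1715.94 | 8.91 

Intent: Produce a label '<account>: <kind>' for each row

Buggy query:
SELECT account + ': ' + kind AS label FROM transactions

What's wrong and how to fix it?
Bug: SQLite uses || for string concatenation; + coerces text to numbers (yielding 0)

Fix: Replace + with || to concatenate text

Corrected query:
SELECT account || ': ' || kind AS label FROM transactions

Result:
label            
-----------------
ACC-104: refund  
ACC-105: transfer
ACC-101: transfer
ACC-106: refund  
ACC-101: payment 
ACC-106: refund  
ACC-105: payment 
ACC-101: fee     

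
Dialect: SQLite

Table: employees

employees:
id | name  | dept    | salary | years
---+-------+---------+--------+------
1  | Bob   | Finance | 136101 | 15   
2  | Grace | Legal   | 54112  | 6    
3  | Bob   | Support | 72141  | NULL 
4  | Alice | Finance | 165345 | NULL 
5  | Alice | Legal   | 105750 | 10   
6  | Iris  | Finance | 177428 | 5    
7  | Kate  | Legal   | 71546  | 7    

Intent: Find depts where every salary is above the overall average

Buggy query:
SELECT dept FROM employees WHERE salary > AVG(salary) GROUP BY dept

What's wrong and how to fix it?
Bug: WHERE evaluates per row before aggregation, so AVG() is unavailable

Fix: Use a subquery for AVG and a HAVING MIN(...) filter so the condition holds for every row in the group

Corrected query:
SELECT dept FROM employees GROUP BY dept HAVING MIN(salary) > (SELECT AVG(salary) FROM employees)

Result:
dept   
-------
Finance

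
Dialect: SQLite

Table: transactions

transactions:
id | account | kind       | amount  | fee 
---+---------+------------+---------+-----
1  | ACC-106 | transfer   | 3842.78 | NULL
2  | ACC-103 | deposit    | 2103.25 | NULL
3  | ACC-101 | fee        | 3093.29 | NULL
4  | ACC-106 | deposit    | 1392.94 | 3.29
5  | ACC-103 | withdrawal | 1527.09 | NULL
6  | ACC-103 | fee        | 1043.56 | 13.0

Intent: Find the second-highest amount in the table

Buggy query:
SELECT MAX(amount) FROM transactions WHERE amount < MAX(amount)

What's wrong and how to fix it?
Bug: MAX(amount) on the right of the comparison is an aggregate-in-WHERE error

Fix: Put the inner MAX in a scalar subquery

Corrected query:
SELECT MAX(amount) FROM transactions WHERE amount < (SELECT MAX(amount) FROM transactions)

Result:
MAX(amount)
-----------
3093.29    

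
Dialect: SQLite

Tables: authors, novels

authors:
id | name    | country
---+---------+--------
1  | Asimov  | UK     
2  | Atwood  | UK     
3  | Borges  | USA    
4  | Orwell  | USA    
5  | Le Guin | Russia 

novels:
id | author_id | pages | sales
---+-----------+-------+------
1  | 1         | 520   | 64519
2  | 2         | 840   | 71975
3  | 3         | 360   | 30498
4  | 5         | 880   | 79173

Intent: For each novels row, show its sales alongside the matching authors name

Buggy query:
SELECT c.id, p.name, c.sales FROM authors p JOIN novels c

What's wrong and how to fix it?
Bug: Missing join condition: each novels row is matched to all authors rows instead of just its own

Fix: Specify the join condition linking the foreign key to the parent id

Corrected query:
SELECT c.id, p.name, c.sales FROM authors p JOIN novels c ON c.author_id = p.id

Result:
id | name    | sales
---+---------+------
1  | Asimov  | 64519
2  | Atwood  | 71975
3  | Borges  | 30498
4  | Le Guin | 79173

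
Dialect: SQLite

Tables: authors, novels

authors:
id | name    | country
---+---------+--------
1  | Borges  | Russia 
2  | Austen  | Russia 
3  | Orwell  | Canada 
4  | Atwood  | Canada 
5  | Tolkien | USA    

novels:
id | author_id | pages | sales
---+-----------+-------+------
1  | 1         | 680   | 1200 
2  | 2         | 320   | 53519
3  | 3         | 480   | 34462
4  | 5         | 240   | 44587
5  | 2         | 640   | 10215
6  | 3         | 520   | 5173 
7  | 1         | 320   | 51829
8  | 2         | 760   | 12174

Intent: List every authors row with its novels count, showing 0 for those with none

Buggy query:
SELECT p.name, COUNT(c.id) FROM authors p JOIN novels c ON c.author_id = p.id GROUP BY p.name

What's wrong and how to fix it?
Bug: An inner join excludes parents with zero children

Fix: Switch to LEFT JOIN to retain unmatched parent rows

Corrected query:
SELECT p.name, COUNT(c.id) FROM authors p LEFT JOIN novels c ON c.author_id = p.id GROUP BY p.name

Result:
name    | COUNT(c.id)
--------+------------
Atwood  | 0          
Austen  | 3          
Borges  | 2          
Orwell  | 2          
Tolkien | 1          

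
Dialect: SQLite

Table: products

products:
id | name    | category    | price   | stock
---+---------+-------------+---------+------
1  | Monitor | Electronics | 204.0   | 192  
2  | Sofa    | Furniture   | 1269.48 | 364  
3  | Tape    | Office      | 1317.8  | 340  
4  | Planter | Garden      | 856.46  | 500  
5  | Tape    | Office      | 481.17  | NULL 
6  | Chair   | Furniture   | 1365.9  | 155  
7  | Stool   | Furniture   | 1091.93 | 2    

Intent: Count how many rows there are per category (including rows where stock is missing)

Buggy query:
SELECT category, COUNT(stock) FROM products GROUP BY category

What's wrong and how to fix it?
Bug: COUNT(column) counts non-NULL values only; rows with NULL stock aren't counted

Fix: Use COUNT(*) to count all rows regardless of NULL

Corrected query:
SELECT category, COUNT(*) FROM products GROUP BY category

Result:
category    | COUNT(*)
------------+---------
Electronics | 1       
Furniture   | 3       
Garden      | 1       
Office      | 2       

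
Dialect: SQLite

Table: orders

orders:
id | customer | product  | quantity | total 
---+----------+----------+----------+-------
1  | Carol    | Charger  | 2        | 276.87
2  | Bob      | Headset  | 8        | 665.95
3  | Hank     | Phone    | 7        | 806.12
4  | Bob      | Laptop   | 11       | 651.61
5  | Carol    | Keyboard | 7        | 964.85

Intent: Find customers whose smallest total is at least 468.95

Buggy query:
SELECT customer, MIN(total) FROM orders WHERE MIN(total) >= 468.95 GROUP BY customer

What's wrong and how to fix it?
Bug: Aggregates like MIN are computed per group after WHERE runs

Fix: Replace WHERE with HAVING after the GROUP BY

Corrected query:
SELECT customer, MIN(total) FROM orders GROUP BY customer HAVING MIN(total) >= 468.95

Result:
customer | MIN(total)
---------+-----------
Bob      | 651.61    
Hank     | 806.12    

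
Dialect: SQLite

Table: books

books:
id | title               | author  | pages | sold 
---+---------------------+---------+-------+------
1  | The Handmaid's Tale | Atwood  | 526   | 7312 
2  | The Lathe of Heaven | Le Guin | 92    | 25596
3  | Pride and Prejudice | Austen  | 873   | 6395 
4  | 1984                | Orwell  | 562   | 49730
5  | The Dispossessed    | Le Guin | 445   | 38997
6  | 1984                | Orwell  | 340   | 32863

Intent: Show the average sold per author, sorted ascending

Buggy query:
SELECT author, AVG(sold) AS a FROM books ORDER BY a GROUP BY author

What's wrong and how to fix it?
Bug: ORDER BY appears before GROUP BY; SQL clause order requires GROUP BY first

Fix: Reorder: SELECT … FROM … GROUP BY … ORDER BY …

Corrected query:
SELECT author, AVG(sold) AS a FROM books GROUP BY author ORDER BY a

Result:
author  | a      
--------+--------
Austen  | 6395   
Atwood  | 7312   
Le Guin | 32296.5
Orwell  | 41296.5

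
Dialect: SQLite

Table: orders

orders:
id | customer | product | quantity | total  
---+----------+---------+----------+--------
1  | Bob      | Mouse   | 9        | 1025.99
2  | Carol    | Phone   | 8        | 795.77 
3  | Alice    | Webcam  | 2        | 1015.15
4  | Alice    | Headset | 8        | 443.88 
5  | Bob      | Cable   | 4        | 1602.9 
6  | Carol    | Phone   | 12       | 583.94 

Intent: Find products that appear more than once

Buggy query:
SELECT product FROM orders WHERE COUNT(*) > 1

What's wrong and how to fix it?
Bug: WHERE can't reference COUNT(*); aggregates are computed after WHERE

Fix: GROUP BY product, then filter groups with HAVING COUNT(*) > 1

Corrected query:
SELECT product FROM orders GROUP BY product HAVING COUNT(*) > 1

Result:
product
-------
Phone  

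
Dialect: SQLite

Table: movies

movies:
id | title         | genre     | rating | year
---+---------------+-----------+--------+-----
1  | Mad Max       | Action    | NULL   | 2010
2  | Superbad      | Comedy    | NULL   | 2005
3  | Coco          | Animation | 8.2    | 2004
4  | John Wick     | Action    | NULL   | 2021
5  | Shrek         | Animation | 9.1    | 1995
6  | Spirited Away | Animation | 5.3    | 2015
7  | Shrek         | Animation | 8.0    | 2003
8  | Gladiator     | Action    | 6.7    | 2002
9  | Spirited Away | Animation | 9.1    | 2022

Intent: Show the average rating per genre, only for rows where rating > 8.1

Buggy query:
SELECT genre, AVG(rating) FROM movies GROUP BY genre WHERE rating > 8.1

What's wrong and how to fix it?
Bug: WHERE cannot follow GROUP BY

Fix: Place WHERE between FROM and GROUP BY

Corrected query:
SELECT genre, AVG(rating) FROM movies WHERE rating > 8.1 GROUP BY genre

Result:
genre     | AVG(rating)
----------+------------
Animation | 8.8        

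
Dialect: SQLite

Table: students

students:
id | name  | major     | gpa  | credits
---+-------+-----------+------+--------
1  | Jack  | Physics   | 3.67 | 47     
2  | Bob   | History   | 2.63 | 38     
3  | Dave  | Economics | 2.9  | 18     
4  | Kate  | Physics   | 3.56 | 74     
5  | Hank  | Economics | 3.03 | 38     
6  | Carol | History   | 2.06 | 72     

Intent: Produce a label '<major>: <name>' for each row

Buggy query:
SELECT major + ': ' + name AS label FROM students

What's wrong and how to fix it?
Bug: SQLite uses || for string concatenation; + coerces text to numbers (yielding 0)

Fix: Replace + with || to concatenate text

Corrected query:
SELECT major || ': ' || name AS label FROM students

Result:
label          
---------------
Physics: Jack  
History: Bob   
Economics: Dave
Physics: Kate  
Economics: Hank
History: Carol 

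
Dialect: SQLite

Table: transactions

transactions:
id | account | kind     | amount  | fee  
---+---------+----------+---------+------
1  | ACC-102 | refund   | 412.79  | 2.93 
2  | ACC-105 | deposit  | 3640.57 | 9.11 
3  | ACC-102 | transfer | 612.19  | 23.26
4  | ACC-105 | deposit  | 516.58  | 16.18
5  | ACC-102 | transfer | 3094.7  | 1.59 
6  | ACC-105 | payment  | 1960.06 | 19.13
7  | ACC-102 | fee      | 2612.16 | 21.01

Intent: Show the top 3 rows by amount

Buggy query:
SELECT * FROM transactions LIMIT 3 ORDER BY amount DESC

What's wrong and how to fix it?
Bug: ORDER BY cannot follow LIMIT; LIMIT is the final clause

Fix: Sort with ORDER BY, then apply LIMIT

Corrected query:
SELECT * FROM transactions ORDER BY amount DESC LIMIT 3

Result:
id | account | kind     | amount  | fee  
---+---------+----------+---------+------
2  | ACC-105 | deposit  | 3640.57 | 9.11 
5  | ACC-102 | transfer | 3094.7  | 1.59 
7  | ACC-102 | fee      | 2612.16 | 21.01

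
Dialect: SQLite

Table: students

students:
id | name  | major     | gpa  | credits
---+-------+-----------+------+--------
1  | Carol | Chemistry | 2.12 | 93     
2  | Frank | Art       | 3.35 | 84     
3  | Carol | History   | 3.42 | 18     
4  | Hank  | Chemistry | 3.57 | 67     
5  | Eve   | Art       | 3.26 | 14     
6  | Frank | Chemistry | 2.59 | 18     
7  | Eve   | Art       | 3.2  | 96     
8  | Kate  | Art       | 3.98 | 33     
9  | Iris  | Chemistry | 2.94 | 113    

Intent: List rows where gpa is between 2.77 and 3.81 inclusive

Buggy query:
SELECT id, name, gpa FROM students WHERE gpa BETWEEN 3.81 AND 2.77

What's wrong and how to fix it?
Bug: BETWEEN expects the lower bound first; with 3.81 AND 2.77 the range is empty

Fix: Write BETWEEN 2.77 AND 3.81

Corrected query:
SELECT id, name, gpa FROM students WHERE gpa BETWEEN 2.77 AND 3.81

Result:
id | name  | gpa 
---+-------+-----
2  | Frank | 3.35
3  | Carol | 3.42
4  | Hank  | 3.57
5  | Eve   | 3.26
7  | Eve   | 3.2 
9  | Iris  | 2.94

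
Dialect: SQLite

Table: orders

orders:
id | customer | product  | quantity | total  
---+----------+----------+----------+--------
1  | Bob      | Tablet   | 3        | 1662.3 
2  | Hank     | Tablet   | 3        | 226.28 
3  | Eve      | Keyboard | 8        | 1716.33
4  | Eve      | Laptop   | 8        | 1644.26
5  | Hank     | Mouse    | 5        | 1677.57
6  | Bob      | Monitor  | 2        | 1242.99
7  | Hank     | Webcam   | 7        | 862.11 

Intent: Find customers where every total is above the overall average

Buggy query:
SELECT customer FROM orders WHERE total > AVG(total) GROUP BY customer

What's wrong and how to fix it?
Bug: WHERE evaluates per row before aggregation, so AVG() is unavailable

Fix: Use a subquery for AVG and a HAVING MIN(...) filter so the condition holds for every row in the group

Corrected query:
SELECT customer FROM orders GROUP BY customer HAVING MIN(total) > (SELECT AVG(total) FROM orders)

Result:
customer
--------
Eve     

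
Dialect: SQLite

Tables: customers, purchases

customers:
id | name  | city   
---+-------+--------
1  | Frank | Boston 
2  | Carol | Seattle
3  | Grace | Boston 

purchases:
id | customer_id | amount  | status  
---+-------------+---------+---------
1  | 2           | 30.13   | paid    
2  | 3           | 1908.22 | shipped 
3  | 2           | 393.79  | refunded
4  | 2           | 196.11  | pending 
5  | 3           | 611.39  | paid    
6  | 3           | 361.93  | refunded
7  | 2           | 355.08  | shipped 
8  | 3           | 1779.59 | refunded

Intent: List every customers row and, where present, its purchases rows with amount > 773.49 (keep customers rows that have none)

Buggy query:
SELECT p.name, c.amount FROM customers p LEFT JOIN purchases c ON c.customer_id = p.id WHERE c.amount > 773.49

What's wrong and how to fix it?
Bug: A WHERE condition on the right-hand table after LEFT JOIN drops unmatched parents

Fix: Move the right-table condition into the ON clause so unmatched parents are kept

Corrected query:
SELECT p.name, c.amount FROM customers p LEFT JOIN purchases c ON c.customer_id = p.id AND c.amount > 773.49

Result:
name  | amount 
------+--------
Frank | NULL   
Carol | NULL   
Grace | 1779.59
Grace | 1908.22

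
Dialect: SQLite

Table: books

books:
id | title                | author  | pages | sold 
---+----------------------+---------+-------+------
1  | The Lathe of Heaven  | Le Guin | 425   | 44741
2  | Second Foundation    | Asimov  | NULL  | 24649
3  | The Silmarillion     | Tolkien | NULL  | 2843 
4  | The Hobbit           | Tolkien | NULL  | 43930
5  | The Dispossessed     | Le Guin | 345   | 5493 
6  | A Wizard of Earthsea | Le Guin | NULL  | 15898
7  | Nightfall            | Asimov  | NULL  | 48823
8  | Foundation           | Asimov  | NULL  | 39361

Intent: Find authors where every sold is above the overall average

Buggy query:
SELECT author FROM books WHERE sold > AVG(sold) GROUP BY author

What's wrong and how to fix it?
Bug: AVG() is an aggregate; it can't sit directly in WHERE

Fix: Use a subquery for AVG and a HAVING MIN(...) filter so the condition holds for every row in the group

Corrected query:
SELECT author FROM books GROUP BY author HAVING MIN(sold) > (SELECT AVG(sold) FROM books)

Result:
(no rows)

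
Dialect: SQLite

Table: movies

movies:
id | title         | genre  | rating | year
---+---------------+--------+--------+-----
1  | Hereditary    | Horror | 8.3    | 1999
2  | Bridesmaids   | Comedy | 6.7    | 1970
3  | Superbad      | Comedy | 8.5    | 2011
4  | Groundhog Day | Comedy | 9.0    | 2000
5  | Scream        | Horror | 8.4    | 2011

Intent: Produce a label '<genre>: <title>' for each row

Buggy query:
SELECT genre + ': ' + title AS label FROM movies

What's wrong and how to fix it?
Bug: SQLite uses || for string concatenation; + coerces text to numbers (yielding 0)

Fix: Replace + with || to concatenate text

Corrected query:
SELECT genre || ': ' || title AS label FROM movies

Result:
label                
---------------------
Horror: Hereditary   
Comedy: Bridesmaids  
Comedy: Superbad     
Comedy: Groundhog Day
Horror: Scream       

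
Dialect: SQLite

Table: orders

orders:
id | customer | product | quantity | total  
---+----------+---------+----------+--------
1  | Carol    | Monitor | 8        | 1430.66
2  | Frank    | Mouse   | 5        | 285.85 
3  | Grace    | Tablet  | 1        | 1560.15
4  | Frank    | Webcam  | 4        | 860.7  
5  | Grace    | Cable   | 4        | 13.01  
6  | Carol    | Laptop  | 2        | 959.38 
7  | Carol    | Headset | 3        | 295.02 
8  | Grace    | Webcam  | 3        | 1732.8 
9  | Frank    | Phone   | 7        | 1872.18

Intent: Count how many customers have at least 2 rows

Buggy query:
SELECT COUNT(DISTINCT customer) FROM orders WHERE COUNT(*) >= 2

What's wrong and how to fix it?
Bug: WHERE filters individual rows, not groups, so a group-level COUNT is invalid there

Fix: Use a subquery that GROUPs and filters with HAVING, then count its rows

Corrected query:
SELECT COUNT(*) FROM (SELECT customer FROM orders GROUP BY customer HAVING COUNT(*) >= 2)

Result:
COUNT(*)
--------
3       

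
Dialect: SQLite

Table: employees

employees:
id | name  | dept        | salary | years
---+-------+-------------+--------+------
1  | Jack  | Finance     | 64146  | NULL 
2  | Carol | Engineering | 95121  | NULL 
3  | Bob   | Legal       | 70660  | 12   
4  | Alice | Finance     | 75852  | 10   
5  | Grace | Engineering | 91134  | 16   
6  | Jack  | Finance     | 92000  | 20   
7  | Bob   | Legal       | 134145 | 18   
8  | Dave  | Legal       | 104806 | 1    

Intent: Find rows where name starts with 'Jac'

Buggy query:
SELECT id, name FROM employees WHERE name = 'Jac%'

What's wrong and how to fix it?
Bug: '=' compares the literal string including the % character; pattern matching needs LIKE

Fix: Replace '=' with LIKE so 'Jac%' is treated as a pattern

Corrected query:
SELECT id, name FROM employees WHERE name LIKE 'Jac%'

Result:
id | name
---+-----
1  | Jack
6  | Jack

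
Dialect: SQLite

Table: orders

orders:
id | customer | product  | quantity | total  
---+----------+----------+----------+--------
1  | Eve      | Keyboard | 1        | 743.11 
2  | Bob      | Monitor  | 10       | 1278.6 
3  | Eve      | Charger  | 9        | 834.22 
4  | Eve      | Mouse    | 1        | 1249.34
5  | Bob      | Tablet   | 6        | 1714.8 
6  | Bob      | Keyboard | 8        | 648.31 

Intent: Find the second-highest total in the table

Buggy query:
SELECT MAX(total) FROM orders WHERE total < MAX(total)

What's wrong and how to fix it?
Bug: MAX(total) on the right of the comparison is an aggregate-in-WHERE error

Fix: Compute the overall MAX in a subquery, then take MAX of rows below it

Corrected query:
SELECT MAX(total) FROM orders WHERE total < (SELECT MAX(total) FROM orders)

Result:
MAX(total)
----------
1278.6    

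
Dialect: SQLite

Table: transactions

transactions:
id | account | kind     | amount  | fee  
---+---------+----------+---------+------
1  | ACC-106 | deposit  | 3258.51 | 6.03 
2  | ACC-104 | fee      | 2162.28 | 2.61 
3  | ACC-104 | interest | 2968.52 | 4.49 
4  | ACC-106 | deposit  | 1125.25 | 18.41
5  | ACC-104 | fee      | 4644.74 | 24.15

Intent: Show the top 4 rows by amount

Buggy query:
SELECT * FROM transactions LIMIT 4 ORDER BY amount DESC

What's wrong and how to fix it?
Bug: LIMIT must come after ORDER BY

Fix: Sort with ORDER BY, then apply LIMIT

Corrected query:
SELECT * FROM transactions ORDER BY amount DESC LIMIT 4

Result:
id | account | kind     | amount  | fee  
---+---------+----------+---------+------
5  | ACC-104 | fee      | 4644.74 | 24.15
1  | ACC-106 | deposit  | 3258.51 | 6.03 
3  | ACC-104 | interest | 2968.52 | 4.49 
2  | ACC-104 | fee      | 2162.28 | 2.61 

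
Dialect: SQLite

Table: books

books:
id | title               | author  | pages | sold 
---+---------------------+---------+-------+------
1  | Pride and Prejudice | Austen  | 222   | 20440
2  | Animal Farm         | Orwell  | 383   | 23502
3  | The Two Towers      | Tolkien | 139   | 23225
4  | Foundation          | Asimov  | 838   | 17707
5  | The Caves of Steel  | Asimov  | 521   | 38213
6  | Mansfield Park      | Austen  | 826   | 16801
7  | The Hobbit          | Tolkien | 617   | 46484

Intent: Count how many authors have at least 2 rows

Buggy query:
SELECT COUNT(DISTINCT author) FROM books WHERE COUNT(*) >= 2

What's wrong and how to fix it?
Bug: WHERE filters individual rows, not groups, so a group-level COUNT is invalid there

Fix: Group first with HAVING COUNT(*) >= 2, then COUNT the resulting groups

Corrected query:
SELECT COUNT(*) FROM (SELECT author FROM books GROUP BY author HAVING COUNT(*) >= 2)

Result:
COUNT(*)
--------
3       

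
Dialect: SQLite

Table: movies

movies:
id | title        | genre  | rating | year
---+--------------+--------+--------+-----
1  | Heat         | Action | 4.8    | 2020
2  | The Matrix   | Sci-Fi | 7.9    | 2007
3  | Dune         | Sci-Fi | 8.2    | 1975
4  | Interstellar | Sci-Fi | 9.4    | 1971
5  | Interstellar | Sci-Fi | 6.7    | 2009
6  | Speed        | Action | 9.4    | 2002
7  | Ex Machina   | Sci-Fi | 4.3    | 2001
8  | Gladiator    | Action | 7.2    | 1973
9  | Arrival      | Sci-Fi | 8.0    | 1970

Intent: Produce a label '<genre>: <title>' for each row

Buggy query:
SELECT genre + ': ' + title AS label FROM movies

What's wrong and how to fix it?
Bug: '+' is numeric addition; on text columns SQLite converts them to 0 instead of concatenating

Fix: Use the || operator for string concatenation

Corrected query:
SELECT genre || ': ' || title AS label FROM movies

Result:
label               
--------------------
Action: Heat        
Sci-Fi: The Matrix  
Sci-Fi: Dune        
Sci-Fi: Interstellar
Sci-Fi: Interstellar
Action: Speed       
Sci-Fi: Ex Machina  
Action: Gladiator   
Sci-Fi: Arrival     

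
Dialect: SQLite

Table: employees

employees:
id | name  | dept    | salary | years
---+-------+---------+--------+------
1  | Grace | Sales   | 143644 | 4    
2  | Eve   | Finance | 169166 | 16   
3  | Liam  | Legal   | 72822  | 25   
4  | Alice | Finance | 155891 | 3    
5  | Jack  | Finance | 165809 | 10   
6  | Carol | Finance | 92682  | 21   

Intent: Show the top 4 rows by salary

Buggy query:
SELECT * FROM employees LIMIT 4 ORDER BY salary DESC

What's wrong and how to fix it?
Bug: ORDER BY cannot follow LIMIT; LIMIT is the final clause

Fix: Sort with ORDER BY, then apply LIMIT

Corrected query:
SELECT * FROM employees ORDER BY salary DESC LIMIT 4

Result:
id | name  | dept    | salary | years
---+-------+---------+--------+------
2  | Eve   | Finance | 169166 | 16   
5  | Jack  | Finance | 165809 | 10   
4  | Alice | Finance | 155891 | 3    
1  | Grace | Sales   | 143644 | 4    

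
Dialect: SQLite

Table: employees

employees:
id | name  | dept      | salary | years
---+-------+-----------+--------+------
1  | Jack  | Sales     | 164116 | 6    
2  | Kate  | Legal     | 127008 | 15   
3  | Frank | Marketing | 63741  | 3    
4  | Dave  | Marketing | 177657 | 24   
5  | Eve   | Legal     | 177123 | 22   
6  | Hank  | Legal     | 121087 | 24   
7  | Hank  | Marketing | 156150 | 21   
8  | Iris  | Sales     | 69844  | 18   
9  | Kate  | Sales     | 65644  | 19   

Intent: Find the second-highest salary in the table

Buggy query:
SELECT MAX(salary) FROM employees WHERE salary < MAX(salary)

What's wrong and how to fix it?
Bug: MAX(salary) on the right of the comparison is an aggregate-in-WHERE error

Fix: Compute the overall MAX in a subquery, then take MAX of rows below it

Corrected query:
SELECT MAX(salary) FROM employees WHERE salary < (SELECT MAX(salary) FROM employees)

Result:
MAX(salary)
-----------
177123     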